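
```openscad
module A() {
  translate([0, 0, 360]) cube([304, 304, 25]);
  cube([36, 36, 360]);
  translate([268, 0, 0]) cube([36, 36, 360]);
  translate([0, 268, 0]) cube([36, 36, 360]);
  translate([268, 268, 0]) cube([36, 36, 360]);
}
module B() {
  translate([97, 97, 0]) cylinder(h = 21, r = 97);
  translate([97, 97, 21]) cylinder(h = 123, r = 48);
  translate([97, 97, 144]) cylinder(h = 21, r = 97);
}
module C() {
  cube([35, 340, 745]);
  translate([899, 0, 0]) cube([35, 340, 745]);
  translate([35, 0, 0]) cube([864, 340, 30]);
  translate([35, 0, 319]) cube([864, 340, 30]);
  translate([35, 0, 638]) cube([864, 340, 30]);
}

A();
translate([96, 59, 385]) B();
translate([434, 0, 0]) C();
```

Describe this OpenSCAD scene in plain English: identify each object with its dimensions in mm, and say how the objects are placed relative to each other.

A is a four-legged stool. The seat is 304×304 mm, 25 mm thick, top at z = 385 mm. It stands on four square legs, each 36×36 mm in cross-section, from z = 0 to the seat underside, each flush with a corner of the seat.

B is a spool: two coaxial disc flanges of radius 97 mm and thickness 21 mm, joined by a core cylinder of radius 48 mm and height 123 mm. The lower flange rests on z = 0 and the three cylinders share a vertical axis.

C is a bookshelf 934 mm wide overall, 340 mm deep and 745 mm tall. The two sides are 35 mm thick vertical panels. 3 horizontal shelves of 30 mm thickness span between the inner faces of the sides; the lowest shelf sits on the floor and shelves are stacked with a clear vertical gap of 289 mm between each pair.

The spool is on top of the stool. The bookshelf is on the floor beside the stool on its +x side.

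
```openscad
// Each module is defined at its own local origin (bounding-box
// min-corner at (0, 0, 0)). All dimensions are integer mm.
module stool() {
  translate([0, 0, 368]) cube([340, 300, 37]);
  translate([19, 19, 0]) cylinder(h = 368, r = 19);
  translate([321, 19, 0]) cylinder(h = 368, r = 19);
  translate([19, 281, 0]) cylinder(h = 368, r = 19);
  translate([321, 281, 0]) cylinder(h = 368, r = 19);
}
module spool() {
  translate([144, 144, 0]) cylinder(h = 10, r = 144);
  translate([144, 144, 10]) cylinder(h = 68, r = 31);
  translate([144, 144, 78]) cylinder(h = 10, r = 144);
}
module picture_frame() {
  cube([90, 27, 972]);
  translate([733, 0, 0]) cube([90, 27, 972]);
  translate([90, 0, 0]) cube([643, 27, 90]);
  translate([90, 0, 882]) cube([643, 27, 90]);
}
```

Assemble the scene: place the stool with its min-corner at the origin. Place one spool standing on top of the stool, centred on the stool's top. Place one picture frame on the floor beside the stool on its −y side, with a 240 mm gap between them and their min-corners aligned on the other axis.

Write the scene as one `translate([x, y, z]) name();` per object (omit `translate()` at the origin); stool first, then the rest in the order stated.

stool();
translate([26, 6, 405]) spool();
translate([0, -267, 0]) picture_frame();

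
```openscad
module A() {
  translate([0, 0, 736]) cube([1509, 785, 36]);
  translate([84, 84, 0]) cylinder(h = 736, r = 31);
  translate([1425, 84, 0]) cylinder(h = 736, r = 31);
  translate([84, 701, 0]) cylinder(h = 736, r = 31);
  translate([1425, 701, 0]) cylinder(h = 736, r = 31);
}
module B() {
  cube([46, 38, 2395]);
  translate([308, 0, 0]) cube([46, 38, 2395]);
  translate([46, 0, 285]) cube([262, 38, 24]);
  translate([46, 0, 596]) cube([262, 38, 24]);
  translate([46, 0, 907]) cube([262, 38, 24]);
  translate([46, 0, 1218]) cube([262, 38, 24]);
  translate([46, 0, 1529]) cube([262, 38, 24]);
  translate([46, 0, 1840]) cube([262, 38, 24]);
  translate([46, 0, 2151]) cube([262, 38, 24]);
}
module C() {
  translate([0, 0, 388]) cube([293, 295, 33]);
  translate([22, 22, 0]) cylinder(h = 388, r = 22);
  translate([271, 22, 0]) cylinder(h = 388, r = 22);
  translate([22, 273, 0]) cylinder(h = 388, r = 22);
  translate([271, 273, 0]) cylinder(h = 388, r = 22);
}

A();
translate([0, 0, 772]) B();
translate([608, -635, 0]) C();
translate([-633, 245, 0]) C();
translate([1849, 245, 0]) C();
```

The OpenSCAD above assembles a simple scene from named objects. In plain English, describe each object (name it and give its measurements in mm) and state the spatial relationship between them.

A is a table with a 1509×785 mm rectangular top, 36 mm thick, top surface at z = 772 mm, supported by four round legs of 62 mm diameter, each leg's bounding box inset 53 mm from the nearest pair of top edges, running from the floor.

B is a straight ladder. Two 46×38 mm vertical rails, 2395 mm tall, stand 354 mm apart (outside-to-outside) with their front faces coplanar on the −y side. 7 rungs, each 38 mm deep and 24 mm tall, span between the inner faces of the rails, front faces flush with the rails. The lowest rung's underside is at z = 285 mm and rungs are spaced 311 mm apart (underside to underside).

C is a four-legged stool. The seat is a 293×295×33 mm slab whose top surface is at z = 421 mm; four round legs, each 44 mm in diameter, run from the floor (z = 0) to the underside of the seat, each leg's axis is inset half a diameter from the nearest pair of seat edges (so the leg's bounding box is flush with the corner).

The ladder is on top of the table. Three stools sit around the table at the −y, −x, +x sides.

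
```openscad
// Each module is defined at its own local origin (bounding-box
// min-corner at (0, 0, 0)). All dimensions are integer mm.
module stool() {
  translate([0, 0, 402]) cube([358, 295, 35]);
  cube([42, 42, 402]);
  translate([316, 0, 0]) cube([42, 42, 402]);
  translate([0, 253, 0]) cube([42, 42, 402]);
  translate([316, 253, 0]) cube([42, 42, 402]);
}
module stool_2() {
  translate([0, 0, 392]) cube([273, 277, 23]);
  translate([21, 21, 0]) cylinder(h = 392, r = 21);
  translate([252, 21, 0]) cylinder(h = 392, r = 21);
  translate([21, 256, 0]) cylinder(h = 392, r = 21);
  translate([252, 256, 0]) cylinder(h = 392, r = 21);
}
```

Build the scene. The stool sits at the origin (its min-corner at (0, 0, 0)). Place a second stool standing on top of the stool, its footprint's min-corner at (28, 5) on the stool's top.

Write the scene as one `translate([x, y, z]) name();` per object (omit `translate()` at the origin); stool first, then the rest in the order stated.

stool();
translate([28, 5, 437]) stool_2();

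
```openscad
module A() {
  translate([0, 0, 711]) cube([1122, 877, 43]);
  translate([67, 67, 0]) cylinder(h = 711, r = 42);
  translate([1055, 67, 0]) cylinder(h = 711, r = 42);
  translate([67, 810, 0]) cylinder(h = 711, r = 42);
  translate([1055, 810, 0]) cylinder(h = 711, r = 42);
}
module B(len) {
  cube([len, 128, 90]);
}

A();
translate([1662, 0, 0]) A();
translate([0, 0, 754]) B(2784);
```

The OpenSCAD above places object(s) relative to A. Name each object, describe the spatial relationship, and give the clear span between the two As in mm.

Second table starts at x = 1662; first ends at x = 1122; clear span = 1662 − 1122 = 540 mm.

A is a table. B is a beam. A beam spans the tops of two tables. The clear span between the two tables is 540 mm.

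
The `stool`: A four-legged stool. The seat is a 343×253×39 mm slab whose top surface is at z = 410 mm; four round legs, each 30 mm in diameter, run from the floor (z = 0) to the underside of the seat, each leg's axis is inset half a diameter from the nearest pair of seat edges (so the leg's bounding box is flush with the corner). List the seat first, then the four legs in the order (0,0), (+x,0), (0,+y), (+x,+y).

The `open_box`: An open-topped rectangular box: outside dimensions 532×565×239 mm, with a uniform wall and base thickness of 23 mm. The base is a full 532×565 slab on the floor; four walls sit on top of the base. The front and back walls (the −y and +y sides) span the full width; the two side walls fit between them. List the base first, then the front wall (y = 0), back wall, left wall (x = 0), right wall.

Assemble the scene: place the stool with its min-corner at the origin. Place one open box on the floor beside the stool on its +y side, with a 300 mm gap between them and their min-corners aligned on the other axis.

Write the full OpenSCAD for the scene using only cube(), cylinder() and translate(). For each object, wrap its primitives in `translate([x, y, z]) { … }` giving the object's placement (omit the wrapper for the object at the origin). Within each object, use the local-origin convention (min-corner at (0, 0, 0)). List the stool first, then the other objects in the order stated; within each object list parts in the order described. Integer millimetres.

translate([0, 0, 371]) cube([343, 253, 39]);
translate([15, 15, 0]) cylinder(h = 371, r = 15);
translate([328, 15, 0]) cylinder(h = 371, r = 15);
translate([15, 238, 0]) cylinder(h = 371, r = 15);
translate([328, 238, 0]) cylinder(h = 371, r = 15);
translate([0, 553, 0]) {
  cube([532, 565, 23]);
  translate([0, 0, 23]) cube([532, 23, 216]);
  translate([0, 542, 23]) cube([532, 23, 216]);
  translate([0, 23, 23]) cube([23, 519, 216]);
  translate([509, 23, 23]) cube([23, 519, 216]);
}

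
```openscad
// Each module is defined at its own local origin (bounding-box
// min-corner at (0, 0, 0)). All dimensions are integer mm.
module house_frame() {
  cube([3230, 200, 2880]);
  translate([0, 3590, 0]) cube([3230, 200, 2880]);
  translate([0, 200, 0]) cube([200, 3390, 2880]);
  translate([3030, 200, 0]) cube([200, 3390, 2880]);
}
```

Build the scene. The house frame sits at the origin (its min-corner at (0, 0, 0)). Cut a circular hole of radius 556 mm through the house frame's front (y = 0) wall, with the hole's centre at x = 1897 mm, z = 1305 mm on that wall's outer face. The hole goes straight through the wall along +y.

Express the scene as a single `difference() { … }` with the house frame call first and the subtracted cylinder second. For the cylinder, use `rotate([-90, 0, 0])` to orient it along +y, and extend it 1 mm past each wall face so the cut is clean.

difference() {
  house_frame();
  translate([1897, -1, 1305]) rotate([-90, 0, 0]) cylinder(h = 202, r = 556);
}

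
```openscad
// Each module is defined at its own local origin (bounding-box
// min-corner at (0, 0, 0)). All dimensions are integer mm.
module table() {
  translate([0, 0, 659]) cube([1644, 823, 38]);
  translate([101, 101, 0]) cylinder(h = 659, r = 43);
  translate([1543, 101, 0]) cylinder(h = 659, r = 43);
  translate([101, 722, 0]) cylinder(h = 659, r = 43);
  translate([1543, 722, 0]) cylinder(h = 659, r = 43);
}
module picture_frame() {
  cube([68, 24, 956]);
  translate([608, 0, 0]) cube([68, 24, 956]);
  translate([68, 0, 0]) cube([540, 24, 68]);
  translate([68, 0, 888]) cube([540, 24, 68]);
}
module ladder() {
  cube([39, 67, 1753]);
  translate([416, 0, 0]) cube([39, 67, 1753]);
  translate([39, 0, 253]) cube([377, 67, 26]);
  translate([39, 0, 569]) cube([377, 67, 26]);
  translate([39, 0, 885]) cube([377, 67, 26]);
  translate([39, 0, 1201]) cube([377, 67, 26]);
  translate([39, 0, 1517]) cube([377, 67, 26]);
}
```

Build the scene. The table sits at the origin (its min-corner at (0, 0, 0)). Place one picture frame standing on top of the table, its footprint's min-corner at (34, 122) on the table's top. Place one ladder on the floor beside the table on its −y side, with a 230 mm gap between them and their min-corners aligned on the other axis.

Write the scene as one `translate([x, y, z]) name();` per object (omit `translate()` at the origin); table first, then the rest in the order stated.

table();
translate([34, 122, 697]) picture_frame();
translate([0, -297, 0]) ladder();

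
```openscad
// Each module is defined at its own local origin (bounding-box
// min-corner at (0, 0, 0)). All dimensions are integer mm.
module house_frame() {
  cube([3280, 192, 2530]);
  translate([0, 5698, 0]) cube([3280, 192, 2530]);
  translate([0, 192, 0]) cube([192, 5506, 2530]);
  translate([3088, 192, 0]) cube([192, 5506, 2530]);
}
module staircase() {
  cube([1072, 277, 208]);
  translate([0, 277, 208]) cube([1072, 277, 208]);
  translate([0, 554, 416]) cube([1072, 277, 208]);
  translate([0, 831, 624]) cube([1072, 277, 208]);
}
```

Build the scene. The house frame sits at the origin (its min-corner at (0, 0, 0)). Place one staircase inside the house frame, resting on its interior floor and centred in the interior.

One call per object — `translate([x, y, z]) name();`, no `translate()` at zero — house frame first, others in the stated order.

house_frame();
translate([1104, 2391, 0]) staircase();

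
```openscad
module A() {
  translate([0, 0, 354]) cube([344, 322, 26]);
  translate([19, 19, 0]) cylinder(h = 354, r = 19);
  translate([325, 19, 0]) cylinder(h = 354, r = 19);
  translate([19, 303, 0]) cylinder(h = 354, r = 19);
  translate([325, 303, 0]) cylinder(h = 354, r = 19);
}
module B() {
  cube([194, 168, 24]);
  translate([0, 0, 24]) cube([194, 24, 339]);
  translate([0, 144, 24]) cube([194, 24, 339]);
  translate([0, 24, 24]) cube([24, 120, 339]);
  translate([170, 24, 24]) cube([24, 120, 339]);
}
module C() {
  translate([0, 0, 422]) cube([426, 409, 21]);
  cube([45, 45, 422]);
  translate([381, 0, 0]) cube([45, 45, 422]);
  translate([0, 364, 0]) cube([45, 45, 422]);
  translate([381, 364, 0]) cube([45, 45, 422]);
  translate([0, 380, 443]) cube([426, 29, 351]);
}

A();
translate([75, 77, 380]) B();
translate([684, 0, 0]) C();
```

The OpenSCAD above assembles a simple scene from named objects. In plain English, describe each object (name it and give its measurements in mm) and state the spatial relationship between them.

A is a four-legged stool. The seat is 344×322 mm, 26 mm thick, top at z = 380 mm. It stands on four round legs, each 38 mm in diameter, from z = 0 to the seat underside, each leg's axis is inset half a diameter from the nearest pair of seat edges (so the leg's bounding box is flush with the corner).

B is an open storage box with external size 194×168×363 mm and wall thickness 24 mm (the base is also 24 mm thick). The base covers the whole footprint; the four walls stand on the base, with the y-facing walls full-width and the x-facing walls fitting between their inner faces.

C is a chair: 426×409 mm seat, 21 mm thick, top at z = 443 mm, on four 45 mm square corner legs flush with the seat edges. A 29 mm thick backrest slab spans the full seat width, extending 351 mm above the seat top, its back face flush with the seat's +y edge.

The open box is on top of the stool, centred. The chair is on the floor beside the stool on its +x side.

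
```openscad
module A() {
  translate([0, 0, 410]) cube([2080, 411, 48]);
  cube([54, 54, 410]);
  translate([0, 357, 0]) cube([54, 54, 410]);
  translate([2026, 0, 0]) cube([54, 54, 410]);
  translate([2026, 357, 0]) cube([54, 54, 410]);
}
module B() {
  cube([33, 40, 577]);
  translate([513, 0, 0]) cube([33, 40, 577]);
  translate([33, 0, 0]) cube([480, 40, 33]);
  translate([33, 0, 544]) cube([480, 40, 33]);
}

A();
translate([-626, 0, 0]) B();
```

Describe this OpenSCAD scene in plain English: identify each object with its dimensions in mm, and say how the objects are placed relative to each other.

A is a long wooden bench with a 2080 mm (x) × 411 mm (y) seat, 48 mm thick, its top surface 458 mm above the floor. Four 54 mm square legs at the seat corners, flush with the edges, run from z = 0 to the seat underside.

B is a picture frame with a 480×511 mm rectangular opening (x by z) and a uniform 33 mm border on every side. Frame depth is 40 mm along y. It is built from two vertical stiles running the full outside height and two horizontal rails spanning the gap between the stiles.

The picture frame is on the floor beside the bench on its −x side.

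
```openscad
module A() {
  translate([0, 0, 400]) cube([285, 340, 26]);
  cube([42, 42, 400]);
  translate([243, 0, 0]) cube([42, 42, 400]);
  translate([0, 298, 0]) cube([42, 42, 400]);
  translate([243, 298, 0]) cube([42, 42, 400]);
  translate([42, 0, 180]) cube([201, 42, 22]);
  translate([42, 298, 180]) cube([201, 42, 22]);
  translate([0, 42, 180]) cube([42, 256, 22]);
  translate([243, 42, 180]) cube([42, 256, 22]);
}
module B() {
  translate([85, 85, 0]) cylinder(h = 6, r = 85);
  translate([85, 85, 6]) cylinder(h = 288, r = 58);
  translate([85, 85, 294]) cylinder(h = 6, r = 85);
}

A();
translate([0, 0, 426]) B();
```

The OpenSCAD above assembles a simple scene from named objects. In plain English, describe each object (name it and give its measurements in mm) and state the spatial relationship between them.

A is a simple wooden stool: a rectangular seat 285 mm (x) by 340 mm (y), 26 mm thick, top face at z = 426 mm, on four square legs, each 42×42 mm in cross-section. The legs rest on z = 0, each flush with a corner of the seat. Four stretchers, 42 mm wide and 22 mm tall, connect adjacent legs with their undersides at z = 180 mm, each running between the inner faces of the legs it joins and aligned with the legs' outer faces on the other axis.

B is a spool: two coaxial disc flanges of radius 85 mm and thickness 6 mm, joined by a core cylinder of radius 58 mm and height 288 mm. The lower flange rests on z = 0 and the three cylinders share a vertical axis.

The spool is on top of the stool.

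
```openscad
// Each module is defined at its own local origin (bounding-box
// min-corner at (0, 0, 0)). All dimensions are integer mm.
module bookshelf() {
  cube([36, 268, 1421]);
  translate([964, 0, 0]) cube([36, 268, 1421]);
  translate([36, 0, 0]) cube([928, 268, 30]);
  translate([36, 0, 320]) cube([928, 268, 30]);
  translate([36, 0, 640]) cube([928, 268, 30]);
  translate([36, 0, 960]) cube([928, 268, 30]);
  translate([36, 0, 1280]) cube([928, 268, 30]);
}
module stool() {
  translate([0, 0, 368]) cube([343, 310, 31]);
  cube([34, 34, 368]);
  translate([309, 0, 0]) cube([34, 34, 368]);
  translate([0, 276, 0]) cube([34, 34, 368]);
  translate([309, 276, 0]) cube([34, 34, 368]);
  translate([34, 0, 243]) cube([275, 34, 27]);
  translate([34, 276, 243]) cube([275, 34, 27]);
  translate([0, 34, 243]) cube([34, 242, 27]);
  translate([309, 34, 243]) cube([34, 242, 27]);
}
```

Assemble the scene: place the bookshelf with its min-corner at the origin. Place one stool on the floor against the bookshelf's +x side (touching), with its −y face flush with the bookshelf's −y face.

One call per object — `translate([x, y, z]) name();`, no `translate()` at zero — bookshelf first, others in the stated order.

bookshelf();
translate([1000, 0, 0]) stool();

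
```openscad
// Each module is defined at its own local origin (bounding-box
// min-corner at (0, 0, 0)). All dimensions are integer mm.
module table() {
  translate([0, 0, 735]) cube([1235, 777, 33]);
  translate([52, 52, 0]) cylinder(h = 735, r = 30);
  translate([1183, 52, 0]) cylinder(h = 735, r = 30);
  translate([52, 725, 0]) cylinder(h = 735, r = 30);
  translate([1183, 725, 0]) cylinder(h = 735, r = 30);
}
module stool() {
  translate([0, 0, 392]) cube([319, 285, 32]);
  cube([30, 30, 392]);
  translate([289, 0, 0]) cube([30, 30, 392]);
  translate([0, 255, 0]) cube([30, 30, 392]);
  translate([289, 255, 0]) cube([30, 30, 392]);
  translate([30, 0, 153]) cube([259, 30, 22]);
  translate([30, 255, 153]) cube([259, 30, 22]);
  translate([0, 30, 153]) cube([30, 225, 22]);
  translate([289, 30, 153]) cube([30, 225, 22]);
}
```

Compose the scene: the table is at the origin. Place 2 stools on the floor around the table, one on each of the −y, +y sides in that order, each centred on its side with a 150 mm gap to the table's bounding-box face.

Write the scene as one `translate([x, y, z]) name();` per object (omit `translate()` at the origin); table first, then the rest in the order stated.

table();
translate([458, -435, 0]) stool();
translate([458, 927, 0]) stool();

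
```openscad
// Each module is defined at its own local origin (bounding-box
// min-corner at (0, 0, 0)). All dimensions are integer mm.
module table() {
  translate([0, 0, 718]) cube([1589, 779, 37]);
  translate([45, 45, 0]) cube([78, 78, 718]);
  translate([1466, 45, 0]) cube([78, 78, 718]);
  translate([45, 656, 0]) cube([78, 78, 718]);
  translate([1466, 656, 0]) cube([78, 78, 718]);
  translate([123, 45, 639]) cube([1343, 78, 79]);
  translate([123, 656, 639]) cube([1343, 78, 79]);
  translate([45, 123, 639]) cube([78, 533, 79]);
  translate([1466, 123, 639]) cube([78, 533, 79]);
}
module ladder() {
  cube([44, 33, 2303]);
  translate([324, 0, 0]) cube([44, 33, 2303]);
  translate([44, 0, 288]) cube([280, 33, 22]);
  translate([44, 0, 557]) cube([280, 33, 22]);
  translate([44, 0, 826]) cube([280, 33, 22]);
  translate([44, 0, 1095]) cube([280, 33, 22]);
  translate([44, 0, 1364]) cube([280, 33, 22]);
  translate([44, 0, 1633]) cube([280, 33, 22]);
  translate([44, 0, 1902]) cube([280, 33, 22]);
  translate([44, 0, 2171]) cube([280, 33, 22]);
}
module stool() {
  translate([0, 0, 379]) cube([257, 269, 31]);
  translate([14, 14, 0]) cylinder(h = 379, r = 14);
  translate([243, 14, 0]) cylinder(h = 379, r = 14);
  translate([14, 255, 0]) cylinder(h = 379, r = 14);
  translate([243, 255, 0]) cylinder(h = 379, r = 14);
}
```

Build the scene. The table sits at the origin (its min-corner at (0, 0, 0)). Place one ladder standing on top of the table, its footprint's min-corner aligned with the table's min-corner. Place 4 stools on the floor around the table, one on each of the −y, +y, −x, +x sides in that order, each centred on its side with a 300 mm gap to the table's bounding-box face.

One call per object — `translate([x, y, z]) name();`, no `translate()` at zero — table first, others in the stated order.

table();
translate([0, 0, 755]) ladder();
translate([666, -569, 0]) stool();
translate([666, 1079, 0]) stool();
translate([-557, 255, 0]) stool();
translate([1889, 255, 0]) stool();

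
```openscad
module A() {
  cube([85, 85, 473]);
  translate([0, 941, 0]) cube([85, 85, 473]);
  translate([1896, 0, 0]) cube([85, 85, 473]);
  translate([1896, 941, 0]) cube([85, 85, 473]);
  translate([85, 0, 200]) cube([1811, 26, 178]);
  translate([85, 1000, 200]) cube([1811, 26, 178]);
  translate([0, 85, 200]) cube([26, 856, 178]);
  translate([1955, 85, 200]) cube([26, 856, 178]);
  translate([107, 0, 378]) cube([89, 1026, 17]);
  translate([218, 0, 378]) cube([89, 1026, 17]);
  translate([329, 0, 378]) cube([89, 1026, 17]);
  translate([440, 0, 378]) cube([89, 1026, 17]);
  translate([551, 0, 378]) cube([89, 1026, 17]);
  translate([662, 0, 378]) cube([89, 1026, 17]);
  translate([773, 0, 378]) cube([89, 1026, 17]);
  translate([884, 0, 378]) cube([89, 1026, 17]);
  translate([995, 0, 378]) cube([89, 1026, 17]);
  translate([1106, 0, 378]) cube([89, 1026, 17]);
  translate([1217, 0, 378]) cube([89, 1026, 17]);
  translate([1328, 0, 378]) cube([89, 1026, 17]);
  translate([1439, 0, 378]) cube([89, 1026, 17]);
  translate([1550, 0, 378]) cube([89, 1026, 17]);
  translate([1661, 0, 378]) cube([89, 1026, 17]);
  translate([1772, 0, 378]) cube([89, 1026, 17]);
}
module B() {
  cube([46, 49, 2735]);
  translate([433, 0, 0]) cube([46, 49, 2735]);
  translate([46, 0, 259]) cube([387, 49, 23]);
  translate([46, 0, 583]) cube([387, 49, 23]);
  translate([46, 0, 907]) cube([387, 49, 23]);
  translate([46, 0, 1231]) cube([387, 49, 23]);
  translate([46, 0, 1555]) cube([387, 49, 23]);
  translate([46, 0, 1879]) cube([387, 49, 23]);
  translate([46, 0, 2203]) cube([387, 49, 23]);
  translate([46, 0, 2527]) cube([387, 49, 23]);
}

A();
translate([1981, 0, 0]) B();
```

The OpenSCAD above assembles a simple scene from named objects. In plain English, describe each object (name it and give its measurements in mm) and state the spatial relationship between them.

A is a bed frame 1981 mm long (x) by 1026 mm wide (y). Four 85×85 mm corner posts, 473 mm tall, at the corners of the footprint. Four rails of 26 mm thickness and 178 mm height run between adjacent posts with their undersides at z = 200 mm, their outer faces flush with the outside of the frame (the two x-running rails run between the posts' inner faces; the two y-running rails run between the posts' inner faces). 16 slats, each 89 mm wide (x) and 17 mm thick, lie across the top of the two x-running rails, running the full 1026 mm width of the frame in y; the slats are evenly spaced along x between the inner faces of the end posts with equal gaps (rounded down to the nearest mm) at the −x end and between each pair — any rounding remainder accumulates at the +x end.

B is a straight ladder. Two 46×49 mm vertical rails, 2735 mm tall, stand 479 mm apart (outside-to-outside) with their front faces coplanar on the −y side. 8 rungs, each 49 mm deep and 23 mm tall, span between the inner faces of the rails, front faces flush with the rails. The lowest rung's underside is at z = 259 mm and rungs are spaced 324 mm apart (underside to underside).

The ladder is against the bed frame's +x side, with their −y faces flush.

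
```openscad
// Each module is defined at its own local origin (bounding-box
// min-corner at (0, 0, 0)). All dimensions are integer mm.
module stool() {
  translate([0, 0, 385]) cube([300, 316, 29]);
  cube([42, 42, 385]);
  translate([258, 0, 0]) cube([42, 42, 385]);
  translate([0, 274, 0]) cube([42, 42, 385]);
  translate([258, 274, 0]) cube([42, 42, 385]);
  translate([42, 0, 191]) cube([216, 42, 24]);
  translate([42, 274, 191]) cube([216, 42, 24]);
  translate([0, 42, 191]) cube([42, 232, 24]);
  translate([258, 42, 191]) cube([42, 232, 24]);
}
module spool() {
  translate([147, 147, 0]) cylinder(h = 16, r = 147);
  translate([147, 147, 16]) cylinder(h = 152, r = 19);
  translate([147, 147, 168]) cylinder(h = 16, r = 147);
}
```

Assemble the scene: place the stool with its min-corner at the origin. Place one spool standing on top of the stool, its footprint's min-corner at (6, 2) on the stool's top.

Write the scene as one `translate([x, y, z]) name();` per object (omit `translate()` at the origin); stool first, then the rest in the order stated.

stool();
translate([6, 2, 414]) spool();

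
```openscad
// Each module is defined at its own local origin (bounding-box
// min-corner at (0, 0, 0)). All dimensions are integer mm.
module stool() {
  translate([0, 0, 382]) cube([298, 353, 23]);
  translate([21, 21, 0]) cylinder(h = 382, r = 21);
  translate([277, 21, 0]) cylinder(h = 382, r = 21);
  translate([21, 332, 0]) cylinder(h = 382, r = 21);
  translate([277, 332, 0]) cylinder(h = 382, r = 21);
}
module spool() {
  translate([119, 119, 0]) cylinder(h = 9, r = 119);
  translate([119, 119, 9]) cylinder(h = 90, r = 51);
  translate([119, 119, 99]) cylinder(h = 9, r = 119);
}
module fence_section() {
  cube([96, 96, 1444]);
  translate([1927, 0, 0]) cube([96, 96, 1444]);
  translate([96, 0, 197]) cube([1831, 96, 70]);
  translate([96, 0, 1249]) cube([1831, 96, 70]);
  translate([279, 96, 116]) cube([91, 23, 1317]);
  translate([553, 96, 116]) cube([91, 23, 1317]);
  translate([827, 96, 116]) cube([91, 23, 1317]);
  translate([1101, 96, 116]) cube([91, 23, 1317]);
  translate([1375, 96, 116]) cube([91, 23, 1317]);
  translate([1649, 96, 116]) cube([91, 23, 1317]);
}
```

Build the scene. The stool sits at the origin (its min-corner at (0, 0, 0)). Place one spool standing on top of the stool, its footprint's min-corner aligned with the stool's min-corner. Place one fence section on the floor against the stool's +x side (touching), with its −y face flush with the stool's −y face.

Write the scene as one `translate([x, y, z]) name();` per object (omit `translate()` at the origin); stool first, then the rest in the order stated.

stool();
translate([0, 0, 405]) spool();
translate([298, 0, 0]) fence_section();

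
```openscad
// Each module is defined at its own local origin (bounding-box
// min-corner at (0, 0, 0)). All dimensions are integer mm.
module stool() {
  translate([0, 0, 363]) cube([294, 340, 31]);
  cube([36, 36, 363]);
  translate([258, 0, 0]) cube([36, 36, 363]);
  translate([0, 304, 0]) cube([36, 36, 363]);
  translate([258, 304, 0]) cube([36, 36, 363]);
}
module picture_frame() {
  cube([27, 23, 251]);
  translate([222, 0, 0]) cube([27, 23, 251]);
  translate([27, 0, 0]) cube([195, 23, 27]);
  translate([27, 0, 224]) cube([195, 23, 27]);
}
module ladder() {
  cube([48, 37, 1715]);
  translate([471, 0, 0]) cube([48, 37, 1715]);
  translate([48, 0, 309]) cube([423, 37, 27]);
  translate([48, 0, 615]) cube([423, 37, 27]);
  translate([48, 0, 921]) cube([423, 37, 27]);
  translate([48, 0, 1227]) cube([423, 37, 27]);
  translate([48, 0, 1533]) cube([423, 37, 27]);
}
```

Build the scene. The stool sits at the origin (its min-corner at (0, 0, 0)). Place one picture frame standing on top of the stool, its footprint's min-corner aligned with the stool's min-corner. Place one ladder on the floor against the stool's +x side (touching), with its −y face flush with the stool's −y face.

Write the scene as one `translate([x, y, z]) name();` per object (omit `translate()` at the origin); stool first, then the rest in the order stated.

stool();
translate([0, 0, 394]) picture_frame();
translate([294, 0, 0]) ladder();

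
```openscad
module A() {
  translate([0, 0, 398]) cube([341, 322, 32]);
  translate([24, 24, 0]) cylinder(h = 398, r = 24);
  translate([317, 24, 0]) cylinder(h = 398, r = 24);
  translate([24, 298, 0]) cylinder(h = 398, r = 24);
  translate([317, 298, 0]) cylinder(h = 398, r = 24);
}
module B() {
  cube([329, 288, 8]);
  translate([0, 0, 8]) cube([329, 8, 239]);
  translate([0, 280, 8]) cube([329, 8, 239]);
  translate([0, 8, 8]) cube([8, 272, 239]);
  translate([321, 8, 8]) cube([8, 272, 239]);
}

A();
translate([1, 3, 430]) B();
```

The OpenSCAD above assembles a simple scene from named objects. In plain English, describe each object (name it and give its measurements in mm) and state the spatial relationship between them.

A is a four-legged stool. The seat is 341×322 mm, 32 mm thick, top at z = 430 mm. It stands on four round legs, each 48 mm in diameter, from z = 0 to the seat underside, each leg's axis is inset half a diameter from the nearest pair of seat edges (so the leg's bounding box is flush with the corner).

B is an open storage box with external size 329×288×247 mm and wall thickness 8 mm (the base is also 8 mm thick). The base covers the whole footprint; the four walls stand on the base, with the y-facing walls full-width and the x-facing walls fitting between their inner faces.

The open box is on top of the stool.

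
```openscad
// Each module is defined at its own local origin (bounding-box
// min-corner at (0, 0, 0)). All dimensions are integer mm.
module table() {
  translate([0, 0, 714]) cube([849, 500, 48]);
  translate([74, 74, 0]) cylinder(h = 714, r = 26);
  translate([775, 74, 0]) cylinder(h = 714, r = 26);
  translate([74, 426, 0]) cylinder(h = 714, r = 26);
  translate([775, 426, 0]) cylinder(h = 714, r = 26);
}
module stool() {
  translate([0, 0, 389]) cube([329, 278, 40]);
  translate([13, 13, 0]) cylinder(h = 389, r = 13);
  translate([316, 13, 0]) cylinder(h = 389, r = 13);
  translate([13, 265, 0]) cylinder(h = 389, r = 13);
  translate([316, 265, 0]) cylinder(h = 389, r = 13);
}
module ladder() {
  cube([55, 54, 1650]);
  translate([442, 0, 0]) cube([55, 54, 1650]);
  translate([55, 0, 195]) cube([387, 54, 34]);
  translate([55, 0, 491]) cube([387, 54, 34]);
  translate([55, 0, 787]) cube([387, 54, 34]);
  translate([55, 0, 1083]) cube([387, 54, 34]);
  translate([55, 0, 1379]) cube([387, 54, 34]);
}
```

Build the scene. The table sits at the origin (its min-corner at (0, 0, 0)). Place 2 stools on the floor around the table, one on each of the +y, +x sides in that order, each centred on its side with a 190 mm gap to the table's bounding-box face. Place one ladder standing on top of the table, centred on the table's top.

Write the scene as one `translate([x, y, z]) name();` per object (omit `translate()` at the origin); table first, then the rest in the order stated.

table();
translate([260, 690, 0]) stool();
translate([1039, 111, 0]) stool();
translate([176, 223, 762]) ladder();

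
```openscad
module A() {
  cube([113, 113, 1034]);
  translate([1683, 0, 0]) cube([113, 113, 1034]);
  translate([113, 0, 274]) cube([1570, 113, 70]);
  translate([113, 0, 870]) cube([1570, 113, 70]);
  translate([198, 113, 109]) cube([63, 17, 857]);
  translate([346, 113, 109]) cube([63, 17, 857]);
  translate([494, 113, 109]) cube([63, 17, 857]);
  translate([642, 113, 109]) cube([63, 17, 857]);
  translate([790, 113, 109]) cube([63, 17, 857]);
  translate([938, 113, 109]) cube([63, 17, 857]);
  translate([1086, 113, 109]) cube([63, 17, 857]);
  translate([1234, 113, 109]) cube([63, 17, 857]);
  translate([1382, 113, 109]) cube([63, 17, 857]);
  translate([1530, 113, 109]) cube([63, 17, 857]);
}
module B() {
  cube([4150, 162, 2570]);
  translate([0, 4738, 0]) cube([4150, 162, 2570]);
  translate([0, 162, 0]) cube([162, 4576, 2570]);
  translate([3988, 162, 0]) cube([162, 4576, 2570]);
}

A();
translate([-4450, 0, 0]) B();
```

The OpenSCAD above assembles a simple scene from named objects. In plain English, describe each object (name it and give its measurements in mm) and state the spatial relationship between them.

A is a fence section. Two 113×113 mm posts, 1034 mm tall, stand on the floor with a clear span of 1570 mm between their inner faces. Two horizontal rails of 113×70 mm section span the gap between the posts with their undersides at z = 274 mm and z = 870 mm, flush with the posts' −y face. 10 pickets, each 63 mm wide, 17 mm thick and 857 mm tall, are fixed to the +y face of the rails with their bottoms at z = 109 mm, evenly spaced across the span with equal gaps (rounded down to the nearest mm) at the −x end and between each pair — any rounding remainder accumulates at the +x end.

B is the wall frame of a small rectangular building: four walls, each 2570 mm tall and 162 mm thick, enclosing a footprint 4150 mm (x) by 4900 mm (y) outside-to-outside, with no floor or roof. The front and back walls (the −y and +y sides) span the full width; the two side walls fit between them.

The house frame is on the floor beside the fence section on its −x side.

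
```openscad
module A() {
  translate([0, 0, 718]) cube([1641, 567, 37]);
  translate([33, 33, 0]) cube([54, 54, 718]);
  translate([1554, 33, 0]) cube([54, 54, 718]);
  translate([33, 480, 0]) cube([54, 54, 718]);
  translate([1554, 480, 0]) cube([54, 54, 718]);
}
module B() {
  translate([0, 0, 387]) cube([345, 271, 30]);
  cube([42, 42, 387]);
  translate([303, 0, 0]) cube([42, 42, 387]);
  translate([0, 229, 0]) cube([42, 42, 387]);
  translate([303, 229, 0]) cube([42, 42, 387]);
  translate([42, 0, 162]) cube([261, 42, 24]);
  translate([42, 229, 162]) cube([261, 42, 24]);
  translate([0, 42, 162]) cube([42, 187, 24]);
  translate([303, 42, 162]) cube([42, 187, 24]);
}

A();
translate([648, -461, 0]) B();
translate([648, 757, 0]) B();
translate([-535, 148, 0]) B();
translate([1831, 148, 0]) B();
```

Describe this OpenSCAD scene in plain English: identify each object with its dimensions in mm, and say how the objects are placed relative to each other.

A is a rectangular dining table. The top is 1641×567×37 mm with its upper surface at z = 755 mm. It stands on four 54×54 mm square legs, each inset 33 mm from the nearest pair of top edges, running from the floor to the underside of the top.

B is a four-legged stool. The seat is a 345×271×30 mm slab whose top surface is at z = 417 mm; four square legs, each 42×42 mm in cross-section, run from the floor (z = 0) to the underside of the seat, each flush with a corner of the seat. Four stretchers, 42 mm wide and 24 mm tall, connect adjacent legs with their undersides at z = 162 mm, each running between the inner faces of the legs it joins and aligned with the legs' outer faces on the other axis.

Four stools sit around the table at the −y, +y, −x, +x sides.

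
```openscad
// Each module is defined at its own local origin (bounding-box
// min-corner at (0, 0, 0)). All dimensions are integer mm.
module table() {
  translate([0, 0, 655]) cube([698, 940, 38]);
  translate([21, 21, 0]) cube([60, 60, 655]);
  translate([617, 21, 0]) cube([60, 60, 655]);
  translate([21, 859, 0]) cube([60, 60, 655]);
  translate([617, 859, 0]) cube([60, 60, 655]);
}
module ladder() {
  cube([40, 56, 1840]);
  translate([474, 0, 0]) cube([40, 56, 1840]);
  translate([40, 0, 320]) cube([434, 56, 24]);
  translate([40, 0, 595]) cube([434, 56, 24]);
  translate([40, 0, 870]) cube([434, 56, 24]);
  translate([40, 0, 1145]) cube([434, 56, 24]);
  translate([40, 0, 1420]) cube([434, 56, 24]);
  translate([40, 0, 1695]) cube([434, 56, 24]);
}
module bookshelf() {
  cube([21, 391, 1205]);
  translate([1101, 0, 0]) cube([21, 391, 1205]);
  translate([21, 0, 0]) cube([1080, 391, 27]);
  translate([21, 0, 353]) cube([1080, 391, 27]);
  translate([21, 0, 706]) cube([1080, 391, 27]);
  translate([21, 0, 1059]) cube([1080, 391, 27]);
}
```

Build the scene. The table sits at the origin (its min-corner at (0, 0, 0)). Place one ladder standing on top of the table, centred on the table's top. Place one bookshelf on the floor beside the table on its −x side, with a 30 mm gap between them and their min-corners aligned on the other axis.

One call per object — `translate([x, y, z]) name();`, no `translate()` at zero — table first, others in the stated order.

table();
translate([92, 442, 693]) ladder();
translate([-1152, 0, 0]) bookshelf();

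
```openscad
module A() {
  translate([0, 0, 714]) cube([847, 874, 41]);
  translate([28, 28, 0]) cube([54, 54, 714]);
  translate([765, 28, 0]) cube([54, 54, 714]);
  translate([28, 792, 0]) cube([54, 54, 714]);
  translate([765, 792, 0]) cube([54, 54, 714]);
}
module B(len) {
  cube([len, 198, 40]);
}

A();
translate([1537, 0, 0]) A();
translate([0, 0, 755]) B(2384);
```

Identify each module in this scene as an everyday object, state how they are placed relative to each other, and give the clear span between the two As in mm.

A is a table. B is a beam. A beam spans the tops of two tables. The clear span between the two tables is 690 mm.

Second table starts at x = 1537; first ends at x = 847; clear span = 1537 − 847 = 690 mm.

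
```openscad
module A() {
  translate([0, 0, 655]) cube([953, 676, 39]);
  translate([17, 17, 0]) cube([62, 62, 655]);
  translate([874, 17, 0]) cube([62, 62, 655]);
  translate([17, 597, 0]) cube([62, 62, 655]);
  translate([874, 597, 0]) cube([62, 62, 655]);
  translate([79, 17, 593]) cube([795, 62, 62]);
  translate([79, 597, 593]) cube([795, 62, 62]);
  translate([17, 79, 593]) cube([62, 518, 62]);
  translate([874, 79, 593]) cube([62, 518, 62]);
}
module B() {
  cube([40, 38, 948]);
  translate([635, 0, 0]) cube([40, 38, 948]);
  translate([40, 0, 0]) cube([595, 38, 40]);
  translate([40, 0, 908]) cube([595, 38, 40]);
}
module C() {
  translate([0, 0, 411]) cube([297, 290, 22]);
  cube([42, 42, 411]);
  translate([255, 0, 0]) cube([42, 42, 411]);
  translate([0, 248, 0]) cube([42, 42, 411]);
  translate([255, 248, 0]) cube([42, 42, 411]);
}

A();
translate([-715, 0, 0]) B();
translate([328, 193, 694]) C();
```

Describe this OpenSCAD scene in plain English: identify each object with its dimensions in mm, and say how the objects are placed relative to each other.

A is a table with a 953×676 mm rectangular top, 39 mm thick, top surface at z = 694 mm, supported by four 62×62 mm square legs, each inset 17 mm from the nearest pair of top edges, running from the floor. Four apron rails, 62 mm thick and 62 mm tall, run between adjacent legs with their top edges flush with the underside of the top and their outer faces flush with the legs' outer faces.

B is a picture frame with a 595×868 mm rectangular opening (x by z) and a uniform 40 mm border on every side. Frame depth is 38 mm along y. It is built from two vertical stiles running the full outside height and two horizontal rails spanning the gap between the stiles.

C is a simple wooden stool: a rectangular seat 297 mm (x) by 290 mm (y), 22 mm thick, top face at z = 433 mm, on four square legs, each 42×42 mm in cross-section. The legs rest on z = 0, each flush with a corner of the seat.

The picture frame is on the floor beside the table on its −x side. The stool is on top of the table, centred.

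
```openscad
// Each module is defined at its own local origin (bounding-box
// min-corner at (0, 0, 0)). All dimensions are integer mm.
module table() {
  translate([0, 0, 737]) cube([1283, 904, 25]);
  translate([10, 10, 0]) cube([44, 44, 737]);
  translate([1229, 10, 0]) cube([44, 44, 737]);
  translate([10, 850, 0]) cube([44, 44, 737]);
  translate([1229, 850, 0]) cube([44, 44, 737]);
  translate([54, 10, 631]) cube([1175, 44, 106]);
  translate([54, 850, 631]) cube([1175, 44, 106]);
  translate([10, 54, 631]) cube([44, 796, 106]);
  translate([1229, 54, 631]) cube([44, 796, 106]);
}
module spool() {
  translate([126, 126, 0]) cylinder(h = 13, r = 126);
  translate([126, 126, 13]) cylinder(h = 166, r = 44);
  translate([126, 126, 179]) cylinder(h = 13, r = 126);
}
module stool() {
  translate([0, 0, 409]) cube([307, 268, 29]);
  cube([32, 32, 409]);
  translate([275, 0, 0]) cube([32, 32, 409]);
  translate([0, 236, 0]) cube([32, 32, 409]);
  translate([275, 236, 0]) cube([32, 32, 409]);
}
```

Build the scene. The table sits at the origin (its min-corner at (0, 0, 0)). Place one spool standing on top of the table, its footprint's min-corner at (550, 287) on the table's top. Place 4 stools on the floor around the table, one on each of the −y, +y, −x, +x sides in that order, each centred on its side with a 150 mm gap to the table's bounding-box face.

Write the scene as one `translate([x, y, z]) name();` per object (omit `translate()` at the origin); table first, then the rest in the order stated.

table();
translate([550, 287, 762]) spool();
translate([488, -418, 0]) stool();
translate([488, 1054, 0]) stool();
translate([-457, 318, 0]) stool();
translate([1433, 318, 0]) stool();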